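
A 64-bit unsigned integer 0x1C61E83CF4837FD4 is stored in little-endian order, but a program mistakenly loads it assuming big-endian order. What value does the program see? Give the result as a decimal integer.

15312102343100096796

Stored little-endian, the bytes at ascending addresses are D4 7F 83 F4 3C E8 61 1C.
Read back as big-endian, the last byte is least significant, giving 0xD47F83F43CE8611C.
0xD47F83F43CE8611C = 15312102343100096796.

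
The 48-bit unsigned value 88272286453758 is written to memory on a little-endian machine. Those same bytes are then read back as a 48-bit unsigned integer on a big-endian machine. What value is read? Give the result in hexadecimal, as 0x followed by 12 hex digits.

0xFE0F477E4850

88272286453758 in 48-bit hexadecimal is 0x50487E470FFE.
Stored little-endian, the bytes at ascending addresses are FE 0F 47 7E 48 50.
Read back as big-endian, the last byte is least significant, giving 0xFE0F477E4850.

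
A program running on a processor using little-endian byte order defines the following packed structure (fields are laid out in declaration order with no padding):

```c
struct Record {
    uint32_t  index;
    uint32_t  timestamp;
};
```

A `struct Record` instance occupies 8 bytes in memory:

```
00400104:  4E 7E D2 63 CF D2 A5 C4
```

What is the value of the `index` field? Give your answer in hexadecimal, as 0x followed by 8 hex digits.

`index` is the first field, at byte offset 0, occupying 4 bytes.
Bytes at offsets 0..3: 4E 7E D2 63.
Little-endian: lowest address holds the least-significant byte.
Reassemble most-significant byte first: 63 D2 7E 4E → 0x63D27E4E.

0x63D27E4E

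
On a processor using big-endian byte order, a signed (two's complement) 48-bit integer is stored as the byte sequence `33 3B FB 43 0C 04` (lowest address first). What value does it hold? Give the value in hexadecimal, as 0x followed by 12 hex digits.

0x333BFB430C04

In big-endian order the high byte comes first in memory.
The bytes are already most-significant first: 0x333BFB430C04.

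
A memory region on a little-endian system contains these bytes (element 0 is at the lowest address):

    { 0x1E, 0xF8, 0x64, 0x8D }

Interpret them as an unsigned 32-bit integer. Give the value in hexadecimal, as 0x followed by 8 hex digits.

Little-endian stores the least-significant byte at the lowest address.
Reassemble most-significant byte first: 8D 64 F8 1E → 0x8D64F81E.

0x8D64F81E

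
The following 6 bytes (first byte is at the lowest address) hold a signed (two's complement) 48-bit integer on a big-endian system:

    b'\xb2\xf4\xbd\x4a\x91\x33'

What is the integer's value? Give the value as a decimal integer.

-84710759165645

In big-endian order the high byte comes first in memory.
The bytes are already most-significant first: 0xB2F4BD4A9133.
Top bit is set, so as a signed 48-bit value this is 0xB2F4BD4A9133 − 2^48 = -84710759165645.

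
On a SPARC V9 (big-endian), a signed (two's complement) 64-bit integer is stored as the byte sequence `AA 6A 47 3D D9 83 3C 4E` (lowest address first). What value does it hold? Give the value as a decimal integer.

-6167038408762639282

Big-endian: lowest address holds the most-significant byte.
The bytes are already most-significant first: 0xAA6A473DD9833C4E.
Top bit is set, so as a signed 64-bit value this is 0xAA6A473DD9833C4E − 2^64 = -6167038408762639282.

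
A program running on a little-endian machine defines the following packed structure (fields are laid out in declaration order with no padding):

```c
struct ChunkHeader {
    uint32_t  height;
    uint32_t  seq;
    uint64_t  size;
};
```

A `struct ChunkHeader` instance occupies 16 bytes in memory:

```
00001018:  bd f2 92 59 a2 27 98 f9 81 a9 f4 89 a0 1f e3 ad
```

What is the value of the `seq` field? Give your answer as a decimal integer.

4187498402

`seq` follows `height` (4 bytes), so it starts at byte offset 4 and occupies 4 bytes.
Bytes at offsets 4..7: A2 27 98 F9.
Little-endian: lowest address holds the least-significant byte.
Reassemble most-significant byte first: F9 98 27 A2 → 0xF99827A2.
0xF99827A2 = 4187498402.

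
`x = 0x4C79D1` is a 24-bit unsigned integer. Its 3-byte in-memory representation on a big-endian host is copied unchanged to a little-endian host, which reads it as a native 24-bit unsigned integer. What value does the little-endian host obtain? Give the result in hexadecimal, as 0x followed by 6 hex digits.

0xD1794C

Stored big-endian, the bytes at ascending addresses are 4C 79 D1.
Read back as little-endian, the first byte is least significant, giving 0xD1794C.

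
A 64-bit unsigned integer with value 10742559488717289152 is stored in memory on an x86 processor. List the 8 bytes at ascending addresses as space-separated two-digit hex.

C0 F6 7E 3F F0 3C 15 95

10742559488717289152 in hexadecimal, padded to 64 bits, is 0x95153CF03F7EF6C0.
Split into bytes (most-significant first): 95 15 3C F0 3F 7E F6 C0.
Little-endian stores the least-significant byte at the lowest address.
So at ascending addresses the bytes are C0 F6 7E 3F F0 3C 15 95.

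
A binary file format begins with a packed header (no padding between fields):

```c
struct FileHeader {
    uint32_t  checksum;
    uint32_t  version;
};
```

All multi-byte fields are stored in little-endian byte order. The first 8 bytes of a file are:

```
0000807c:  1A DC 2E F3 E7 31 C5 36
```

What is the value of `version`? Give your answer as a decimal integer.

`version` follows `checksum` (4 bytes), so it starts at byte offset 4 and occupies 4 bytes.
Bytes at offsets 4..7: E7 31 C5 36.
Little-endian: lowest address holds the least-significant byte.
Reassemble most-significant byte first: 36 C5 31 E7 → 0x36C531E7.
0x36C531E7 = 918893031.

918893031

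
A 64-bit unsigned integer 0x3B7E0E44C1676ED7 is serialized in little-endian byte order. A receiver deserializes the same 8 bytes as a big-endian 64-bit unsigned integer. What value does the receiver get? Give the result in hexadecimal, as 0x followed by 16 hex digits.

Stored little-endian, the bytes at ascending addresses are D7 6E 67 C1 44 0E 7E 3B.
Read back as big-endian, the last byte is least significant, giving 0xD76E67C1440E7E3B.

0xD76E67C1440E7E3B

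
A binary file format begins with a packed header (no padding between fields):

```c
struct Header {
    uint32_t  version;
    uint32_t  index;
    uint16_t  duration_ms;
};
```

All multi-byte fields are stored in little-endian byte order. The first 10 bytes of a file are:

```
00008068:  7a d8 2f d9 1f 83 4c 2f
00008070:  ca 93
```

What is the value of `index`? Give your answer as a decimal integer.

793543455

`index` follows `version` (4 bytes), so it starts at byte offset 4 and occupies 4 bytes.
Bytes at offsets 4..7: 1F 83 4C 2F.
Little-endian stores the least-significant byte at the lowest address.
Reassemble most-significant byte first: 2F 4C 83 1F → 0x2F4C831F.
0x2F4C831F = 793543455.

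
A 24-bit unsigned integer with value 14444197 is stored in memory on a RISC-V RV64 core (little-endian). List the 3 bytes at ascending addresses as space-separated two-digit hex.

14444197 in hexadecimal, padded to 24 bits, is 0xDC66A5.
Split into bytes (most-significant first): DC 66 A5.
Little-endian stores the least-significant byte at the lowest address.
So at ascending addresses the bytes are A5 66 DC.

A5 66 DC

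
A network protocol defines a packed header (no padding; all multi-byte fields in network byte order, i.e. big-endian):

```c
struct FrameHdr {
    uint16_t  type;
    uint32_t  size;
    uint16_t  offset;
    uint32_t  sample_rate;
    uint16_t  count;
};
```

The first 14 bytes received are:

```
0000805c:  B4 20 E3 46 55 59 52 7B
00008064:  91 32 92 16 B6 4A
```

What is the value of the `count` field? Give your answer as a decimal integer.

`count` follows `type` (2 B), `size` (4 B), `offset` (2 B), `sample_rate` (4 B), so it starts at offset 2 + 4 + 2 + 4 = 12 and occupies 2 bytes.
Bytes at offsets 12..13: B6 4A.
Big-endian stores the most-significant byte at the lowest address.
The bytes are already most-significant first: 0xB64A.
0xB64A = 46666.

46666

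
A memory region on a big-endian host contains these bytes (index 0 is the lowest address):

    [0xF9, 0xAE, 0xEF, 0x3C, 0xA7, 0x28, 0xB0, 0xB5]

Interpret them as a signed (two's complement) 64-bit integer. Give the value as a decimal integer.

-455163468536303435

Big-endian stores the most-significant byte at the lowest address.
The bytes are already most-significant first: 0xF9AEEF3CA728B0B5.
Top bit is set, so as a signed 64-bit value this is 0xF9AEEF3CA728B0B5 − 2^64 = -455163468536303435.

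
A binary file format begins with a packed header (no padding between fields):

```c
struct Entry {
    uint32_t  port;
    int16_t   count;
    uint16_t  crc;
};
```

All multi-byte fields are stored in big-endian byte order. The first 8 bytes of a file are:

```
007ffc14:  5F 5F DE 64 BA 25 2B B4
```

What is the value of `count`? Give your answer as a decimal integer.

-17883

`count` follows `port` (4 bytes), so it starts at byte offset 4 and occupies 2 bytes.
Bytes at offsets 4..5: BA 25.
In big-endian order the high byte comes first in memory.
The bytes are already most-significant first: 0xBA25.
Top bit is set, so as a signed 16-bit value this is 0xBA25 − 2^16 = -17883.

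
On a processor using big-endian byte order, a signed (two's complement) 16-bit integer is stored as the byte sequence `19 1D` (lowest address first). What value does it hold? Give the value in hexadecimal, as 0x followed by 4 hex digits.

Big-endian: lowest address holds the most-significant byte.
The bytes are already most-significant first: 0x191D.

0x191D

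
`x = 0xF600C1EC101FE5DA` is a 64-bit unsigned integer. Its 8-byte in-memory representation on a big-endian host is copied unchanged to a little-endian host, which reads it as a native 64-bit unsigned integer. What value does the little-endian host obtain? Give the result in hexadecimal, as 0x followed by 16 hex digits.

0xDAE51F10ECC100F6

Stored big-endian, the bytes at ascending addresses are F6 00 C1 EC 10 1F E5 DA.
Read back as little-endian, the first byte is least significant, giving 0xDAE51F10ECC100F6.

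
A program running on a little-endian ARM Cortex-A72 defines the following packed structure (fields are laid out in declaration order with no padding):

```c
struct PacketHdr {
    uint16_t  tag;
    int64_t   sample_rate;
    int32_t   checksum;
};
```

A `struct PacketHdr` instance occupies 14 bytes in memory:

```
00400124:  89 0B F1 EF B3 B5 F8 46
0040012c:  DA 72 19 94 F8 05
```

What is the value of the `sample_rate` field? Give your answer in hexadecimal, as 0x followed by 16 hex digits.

`sample_rate` follows `tag` (2 bytes), so it starts at byte offset 2 and occupies 8 bytes.
Bytes at offsets 2..9: F1 EF B3 B5 F8 46 DA 72.
Little-endian: lowest address holds the least-significant byte.
Reassemble most-significant byte first: 72 DA 46 F8 B5 B3 EF F1 → 0x72DA46F8B5B3EFF1.

0x72DA46F8B5B3EFF1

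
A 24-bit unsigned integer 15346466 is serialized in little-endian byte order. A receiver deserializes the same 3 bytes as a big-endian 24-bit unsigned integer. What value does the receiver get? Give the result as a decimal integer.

2239466

15346466 in 24-bit hexadecimal is 0xEA2B22.
Stored little-endian, the bytes at ascending addresses are 22 2B EA.
Read back as big-endian, the last byte is least significant, giving 0x222BEA.
0x222BEA = 2239466.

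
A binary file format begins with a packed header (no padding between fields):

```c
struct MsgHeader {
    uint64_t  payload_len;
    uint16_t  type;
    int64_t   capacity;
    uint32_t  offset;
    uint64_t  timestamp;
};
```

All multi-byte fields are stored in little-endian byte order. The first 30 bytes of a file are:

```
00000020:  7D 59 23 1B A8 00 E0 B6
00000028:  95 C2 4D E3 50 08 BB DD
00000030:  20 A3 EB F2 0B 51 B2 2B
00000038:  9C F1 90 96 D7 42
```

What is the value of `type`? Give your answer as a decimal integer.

`type` follows `payload_len` (8 bytes), so it starts at byte offset 8 and occupies 2 bytes.
Bytes at offsets 8..9: 95 C2.
Little-endian stores the least-significant byte at the lowest address.
Reassemble most-significant byte first: C2 95 → 0xC295.
0xC295 = 49813.

49813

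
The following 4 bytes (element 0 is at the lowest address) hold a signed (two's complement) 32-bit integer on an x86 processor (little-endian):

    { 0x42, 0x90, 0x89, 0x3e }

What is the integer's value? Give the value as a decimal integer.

Little-endian stores the least-significant byte at the lowest address.
Reassemble most-significant byte first: 3E 89 90 42 → 0x3E899042.
0x3E899042 = 1049202754.

1049202754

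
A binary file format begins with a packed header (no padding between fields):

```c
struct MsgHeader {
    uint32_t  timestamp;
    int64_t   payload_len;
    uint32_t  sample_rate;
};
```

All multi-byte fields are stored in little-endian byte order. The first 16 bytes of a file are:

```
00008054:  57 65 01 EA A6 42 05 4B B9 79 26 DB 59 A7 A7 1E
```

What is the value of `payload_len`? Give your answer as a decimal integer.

-2655301093553782106

`payload_len` follows `timestamp` (4 bytes), so it starts at byte offset 4 and occupies 8 bytes.
Bytes at offsets 4..11: A6 42 05 4B B9 79 26 DB.
Little-endian stores the least-significant byte at the lowest address.
Reassemble most-significant byte first: DB 26 79 B9 4B 05 42 A6 → 0xDB2679B94B0542A6.
Top bit is set, so as a signed 64-bit value this is 0xDB2679B94B0542A6 − 2^64 = -2655301093553782106.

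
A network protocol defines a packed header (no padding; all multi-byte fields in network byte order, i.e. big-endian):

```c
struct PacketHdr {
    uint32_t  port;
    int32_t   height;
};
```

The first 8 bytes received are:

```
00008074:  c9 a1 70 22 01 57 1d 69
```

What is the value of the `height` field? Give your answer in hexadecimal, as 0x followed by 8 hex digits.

0x01571D69

`height` follows `port` (4 bytes), so it starts at byte offset 4 and occupies 4 bytes.
Bytes at offsets 4..7: 01 57 1D 69.
Big-endian: lowest address holds the most-significant byte.
The bytes are already most-significant first: 0x01571D69.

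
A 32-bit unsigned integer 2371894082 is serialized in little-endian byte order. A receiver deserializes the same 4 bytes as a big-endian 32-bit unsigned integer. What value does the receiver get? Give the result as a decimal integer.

2371894082 in 32-bit hexadecimal is 0x8D603B42.
Stored little-endian, the bytes at ascending addresses are 42 3B 60 8D.
Read back as big-endian, the last byte is least significant, giving 0x423B608D.
0x423B608D = 1111187597.

1111187597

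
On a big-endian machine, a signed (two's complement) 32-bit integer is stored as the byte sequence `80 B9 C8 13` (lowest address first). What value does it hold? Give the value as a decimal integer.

-2135308269

Big-endian stores the most-significant byte at the lowest address.
The bytes are already most-significant first: 0x80B9C813.
Top bit is set, so as a signed 32-bit value this is 0x80B9C813 − 2^32 = -2135308269.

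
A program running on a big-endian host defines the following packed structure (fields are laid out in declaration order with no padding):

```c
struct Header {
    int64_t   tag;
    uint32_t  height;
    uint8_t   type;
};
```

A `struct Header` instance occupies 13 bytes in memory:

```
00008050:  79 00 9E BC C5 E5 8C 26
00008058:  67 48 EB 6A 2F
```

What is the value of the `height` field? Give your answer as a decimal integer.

`height` follows `tag` (8 bytes), so it starts at byte offset 8 and occupies 4 bytes.
Bytes at offsets 8..11: 67 48 EB 6A.
In big-endian order the high byte comes first in memory.
The bytes are already most-significant first: 0x6748EB6A.
0x6748EB6A = 1732832106.

1732832106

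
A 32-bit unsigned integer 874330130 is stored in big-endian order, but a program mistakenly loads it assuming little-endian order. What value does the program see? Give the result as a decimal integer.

874330130 in 32-bit hexadecimal is 0x341D3812.
Stored big-endian, the bytes at ascending addresses are 34 1D 38 12.
Read back as little-endian, the first byte is least significant, giving 0x12381D34.
0x12381D34 = 305667380.

305667380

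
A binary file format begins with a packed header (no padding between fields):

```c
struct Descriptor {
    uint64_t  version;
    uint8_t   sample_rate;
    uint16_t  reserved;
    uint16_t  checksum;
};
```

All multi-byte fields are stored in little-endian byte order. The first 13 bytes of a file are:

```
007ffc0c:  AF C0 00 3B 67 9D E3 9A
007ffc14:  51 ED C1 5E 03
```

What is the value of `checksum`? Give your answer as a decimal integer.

`checksum` follows `version` (8 B), `sample_rate` (1 B), `reserved` (2 B), so it starts at offset 8 + 1 + 2 = 11 and occupies 2 bytes.
Bytes at offsets 11..12: 5E 03.
Little-endian: lowest address holds the least-significant byte.
Reassemble most-significant byte first: 03 5E → 0x035E.
0x035E = 862.

862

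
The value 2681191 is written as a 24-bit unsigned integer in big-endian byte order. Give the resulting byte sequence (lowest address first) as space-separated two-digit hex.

28 E9 67

2681191 in hexadecimal, padded to 24 bits, is 0x28E967.
Split into bytes (most-significant first): 28 E9 67.
Big-endian stores the most-significant byte at the lowest address.
So the memory order matches the most-significant-first order: 28 E9 67.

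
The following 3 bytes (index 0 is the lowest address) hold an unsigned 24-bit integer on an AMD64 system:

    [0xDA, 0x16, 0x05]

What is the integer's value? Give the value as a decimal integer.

333530

Little-endian stores the least-significant byte at the lowest address.
Reassemble most-significant byte first: 05 16 DA → 0x0516DA.
0x0516DA = 333530.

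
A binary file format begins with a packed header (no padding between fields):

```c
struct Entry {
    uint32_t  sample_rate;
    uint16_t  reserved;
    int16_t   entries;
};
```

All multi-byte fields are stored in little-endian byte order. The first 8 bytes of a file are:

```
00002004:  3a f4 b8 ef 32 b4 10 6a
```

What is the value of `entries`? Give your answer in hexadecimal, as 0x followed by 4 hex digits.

`entries` follows `sample_rate` (4 B), `reserved` (2 B), so it starts at offset 4 + 2 = 6 and occupies 2 bytes.
Bytes at offsets 6..7: 10 6A.
Little-endian: lowest address holds the least-significant byte.
Reassemble most-significant byte first: 6A 10 → 0x6A10.

0x6A10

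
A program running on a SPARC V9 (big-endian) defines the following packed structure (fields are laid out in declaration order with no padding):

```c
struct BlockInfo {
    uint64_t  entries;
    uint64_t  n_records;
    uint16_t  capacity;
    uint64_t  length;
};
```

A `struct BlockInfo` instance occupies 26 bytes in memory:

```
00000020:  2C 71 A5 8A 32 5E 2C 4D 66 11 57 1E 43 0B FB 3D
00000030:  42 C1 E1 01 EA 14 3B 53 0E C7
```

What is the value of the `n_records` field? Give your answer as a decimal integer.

`n_records` follows `entries` (8 bytes), so it starts at byte offset 8 and occupies 8 bytes.
Bytes at offsets 8..15: 66 11 57 1E 43 0B FB 3D.
In big-endian order the high byte comes first in memory.
The bytes are already most-significant first: 0x6611571E430BFB3D.
0x6611571E430BFB3D = 7354755453958224701.

7354755453958224701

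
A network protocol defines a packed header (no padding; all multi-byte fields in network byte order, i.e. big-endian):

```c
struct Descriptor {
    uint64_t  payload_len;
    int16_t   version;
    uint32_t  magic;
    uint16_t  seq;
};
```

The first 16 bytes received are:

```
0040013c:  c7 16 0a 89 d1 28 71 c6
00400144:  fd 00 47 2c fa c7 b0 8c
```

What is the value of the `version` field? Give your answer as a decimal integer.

-768

`version` follows `payload_len` (8 bytes), so it starts at byte offset 8 and occupies 2 bytes.
Bytes at offsets 8..9: FD 00.
Big-endian stores the most-significant byte at the lowest address.
The bytes are already most-significant first: 0xFD00.
Top bit is set, so as a signed 16-bit value this is 0xFD00 − 2^16 = -768.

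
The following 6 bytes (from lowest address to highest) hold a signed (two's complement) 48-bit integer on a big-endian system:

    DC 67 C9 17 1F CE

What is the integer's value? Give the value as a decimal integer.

Big-endian stores the most-significant byte at the lowest address.
The bytes are already most-significant first: 0xDC67C9171FCE.
Top bit is set, so as a signed 48-bit value this is 0xDC67C9171FCE − 2^48 = -39136663232562.

-39136663232562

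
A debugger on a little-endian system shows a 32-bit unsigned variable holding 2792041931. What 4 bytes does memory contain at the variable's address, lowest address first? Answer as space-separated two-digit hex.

2792041931 in hexadecimal, padded to 32 bits, is 0xA66B2DCB.
Split into bytes (most-significant first): A6 6B 2D CB.
Little-endian stores the least-significant byte at the lowest address.
So at ascending addresses the bytes are CB 2D 6B A6.

CB 2D 6B A6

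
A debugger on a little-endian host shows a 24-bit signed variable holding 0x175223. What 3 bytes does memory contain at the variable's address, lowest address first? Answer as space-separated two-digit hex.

23 52 17

Split into bytes (most-significant first): 17 52 23.
In little-endian order the low byte comes first in memory.
So at ascending addresses the bytes are 23 52 17.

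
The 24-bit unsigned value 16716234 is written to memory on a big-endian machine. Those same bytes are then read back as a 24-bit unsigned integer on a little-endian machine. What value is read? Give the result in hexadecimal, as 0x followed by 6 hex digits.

16716234 in 24-bit hexadecimal is 0xFF11CA.
Stored big-endian, the bytes at ascending addresses are FF 11 CA.
Read back as little-endian, the first byte is least significant, giving 0xCA11FF.

0xCA11FF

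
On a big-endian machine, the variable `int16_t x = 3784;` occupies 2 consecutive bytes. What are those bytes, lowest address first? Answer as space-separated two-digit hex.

0E C8

3784 in hexadecimal, padded to 16 bits, is 0x0EC8.
Split into bytes (most-significant first): 0E C8.
Big-endian stores the most-significant byte at the lowest address.
So the memory order matches the most-significant-first order: 0E C8.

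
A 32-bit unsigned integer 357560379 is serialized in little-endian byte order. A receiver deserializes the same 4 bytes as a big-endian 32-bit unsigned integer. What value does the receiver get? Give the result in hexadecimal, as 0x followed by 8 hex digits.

357560379 in 32-bit hexadecimal is 0x154FF03B.
Stored little-endian, the bytes at ascending addresses are 3B F0 4F 15.
Read back as big-endian, the last byte is least significant, giving 0x3BF04F15.

0x3BF04F15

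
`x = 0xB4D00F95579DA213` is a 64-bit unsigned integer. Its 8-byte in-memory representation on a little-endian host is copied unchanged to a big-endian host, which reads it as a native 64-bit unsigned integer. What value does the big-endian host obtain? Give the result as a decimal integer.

1414866232436314292

Stored little-endian, the bytes at ascending addresses are 13 A2 9D 57 95 0F D0 B4.
Read back as big-endian, the last byte is least significant, giving 0x13A29D57950FD0B4.
0x13A29D57950FD0B4 = 1414866232436314292.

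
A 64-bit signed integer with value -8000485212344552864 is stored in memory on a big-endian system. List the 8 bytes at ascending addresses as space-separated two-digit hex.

90 F8 91 16 77 6F F2 60

Two's complement of -8000485212344552864 in 64 bits: 8000485212344552864 = 0x6F076EE988900DA0; invert → 0x90F89116776FF25F; add 1 → 0x90F89116776FF260.
Split into bytes (most-significant first): 90 F8 91 16 77 6F F2 60.
Big-endian stores the most-significant byte at the lowest address.
So the memory order matches the most-significant-first order: 90 F8 91 16 77 6F F2 60.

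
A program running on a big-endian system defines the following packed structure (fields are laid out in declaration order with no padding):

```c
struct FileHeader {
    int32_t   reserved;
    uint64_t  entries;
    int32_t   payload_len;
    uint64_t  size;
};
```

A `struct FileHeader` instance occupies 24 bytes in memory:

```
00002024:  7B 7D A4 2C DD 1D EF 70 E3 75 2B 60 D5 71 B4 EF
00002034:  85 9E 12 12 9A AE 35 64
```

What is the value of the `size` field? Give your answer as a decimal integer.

9628152924478518628

`size` follows `reserved` (4 B), `entries` (8 B), `payload_len` (4 B), so it starts at offset 4 + 8 + 4 = 16 and occupies 8 bytes.
Bytes at offsets 16..23: 85 9E 12 12 9A AE 35 64.
In big-endian order the high byte comes first in memory.
The bytes are already most-significant first: 0x859E12129AAE3564.
0x859E12129AAE3564 = 9628152924478518628.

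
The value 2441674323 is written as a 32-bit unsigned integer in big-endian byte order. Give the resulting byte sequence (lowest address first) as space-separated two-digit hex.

91 88 FE 53

2441674323 in hexadecimal, padded to 32 bits, is 0x9188FE53.
Split into bytes (most-significant first): 91 88 FE 53.
Big-endian stores the most-significant byte at the lowest address.
So the memory order matches the most-significant-first order: 91 88 FE 53.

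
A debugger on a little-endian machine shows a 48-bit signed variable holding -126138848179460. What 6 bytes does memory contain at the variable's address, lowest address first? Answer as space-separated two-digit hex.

Two's complement of -126138848179460 in 48 bits: 126138848179460 = 0x72B8FD3CF504; invert → 0x8D4702C30AFB; add 1 → 0x8D4702C30AFC.
Split into bytes (most-significant first): 8D 47 02 C3 0A FC.
Little-endian stores the least-significant byte at the lowest address.
So at ascending addresses the bytes are FC 0A C3 02 47 8D.

FC 0A C3 02 47 8D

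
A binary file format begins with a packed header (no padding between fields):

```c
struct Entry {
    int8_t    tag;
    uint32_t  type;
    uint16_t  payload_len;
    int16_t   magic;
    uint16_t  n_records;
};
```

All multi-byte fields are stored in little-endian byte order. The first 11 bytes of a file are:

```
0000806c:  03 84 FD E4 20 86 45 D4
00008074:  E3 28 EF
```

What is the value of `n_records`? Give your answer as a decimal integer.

61224

`n_records` follows `tag` (1 B), `type` (4 B), `payload_len` (2 B), `magic` (2 B), so it starts at offset 1 + 4 + 2 + 2 = 9 and occupies 2 bytes.
Bytes at offsets 9..10: 28 EF.
Little-endian: lowest address holds the least-significant byte.
Reassemble most-significant byte first: EF 28 → 0xEF28.
0xEF28 = 61224.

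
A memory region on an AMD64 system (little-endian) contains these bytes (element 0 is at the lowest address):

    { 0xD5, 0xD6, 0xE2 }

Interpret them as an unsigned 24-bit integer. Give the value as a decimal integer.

14866133

Little-endian stores the least-significant byte at the lowest address.
Reassemble most-significant byte first: E2 D6 D5 → 0xE2D6D5.
0xE2D6D5 = 14866133.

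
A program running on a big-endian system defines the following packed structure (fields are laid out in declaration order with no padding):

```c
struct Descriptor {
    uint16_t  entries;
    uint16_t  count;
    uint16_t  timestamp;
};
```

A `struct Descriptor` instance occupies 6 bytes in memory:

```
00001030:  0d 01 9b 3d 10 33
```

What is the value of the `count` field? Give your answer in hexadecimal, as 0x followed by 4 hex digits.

0x9B3D

`count` follows `entries` (2 bytes), so it starts at byte offset 2 and occupies 2 bytes.
Bytes at offsets 2..3: 9B 3D.
In big-endian order the high byte comes first in memory.
The bytes are already most-significant first: 0x9B3D.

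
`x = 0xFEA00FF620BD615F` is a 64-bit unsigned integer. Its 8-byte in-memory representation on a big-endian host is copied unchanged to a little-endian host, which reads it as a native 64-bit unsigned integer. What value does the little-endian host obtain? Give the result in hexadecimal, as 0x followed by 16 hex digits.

0x5F61BD20F60FA0FE

Stored big-endian, the bytes at ascending addresses are FE A0 0F F6 20 BD 61 5F.
Read back as little-endian, the first byte is least significant, giving 0x5F61BD20F60FA0FE.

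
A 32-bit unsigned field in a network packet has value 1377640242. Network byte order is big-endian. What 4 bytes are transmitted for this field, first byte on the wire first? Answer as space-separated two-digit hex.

52 1D 1F 32

1377640242 in hexadecimal, padded to 32 bits, is 0x521D1F32.
Split into bytes (most-significant first): 52 1D 1F 32.
Big-endian: lowest address holds the most-significant byte.
So the memory order matches the most-significant-first order: 52 1D 1F 32.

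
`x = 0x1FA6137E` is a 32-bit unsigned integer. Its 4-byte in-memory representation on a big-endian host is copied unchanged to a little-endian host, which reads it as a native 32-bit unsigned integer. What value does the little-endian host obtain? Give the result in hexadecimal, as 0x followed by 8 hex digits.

Stored big-endian, the bytes at ascending addresses are 1F A6 13 7E.
Read back as little-endian, the first byte is least significant, giving 0x7E13A61F.

0x7E13A61F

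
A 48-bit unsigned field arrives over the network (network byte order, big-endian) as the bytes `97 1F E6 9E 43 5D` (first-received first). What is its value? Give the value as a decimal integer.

166163268911965

In big-endian order the high byte comes first in memory.
The bytes are already most-significant first: 0x971FE69E435D.
0x971FE69E435D = 166163268911965.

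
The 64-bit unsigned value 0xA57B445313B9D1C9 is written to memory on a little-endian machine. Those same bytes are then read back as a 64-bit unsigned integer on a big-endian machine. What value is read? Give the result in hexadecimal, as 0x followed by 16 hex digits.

0xC9D1B91353447BA5

Stored little-endian, the bytes at ascending addresses are C9 D1 B9 13 53 44 7B A5.
Read back as big-endian, the last byte is least significant, giving 0xC9D1B91353447BA5.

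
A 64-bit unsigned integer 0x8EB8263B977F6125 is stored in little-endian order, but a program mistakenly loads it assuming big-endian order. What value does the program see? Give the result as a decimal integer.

Stored little-endian, the bytes at ascending addresses are 25 61 7F 97 3B 26 B8 8E.
Read back as big-endian, the last byte is least significant, giving 0x25617F973B26B88E.
0x25617F973B26B88E = 2693574339653449870.

2693574339653449870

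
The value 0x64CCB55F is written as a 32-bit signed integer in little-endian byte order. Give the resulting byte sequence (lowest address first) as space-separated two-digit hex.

Split into bytes (most-significant first): 64 CC B5 5F.
Little-endian stores the least-significant byte at the lowest address.
So at ascending addresses the bytes are 5F B5 CC 64.

5F B5 CC 64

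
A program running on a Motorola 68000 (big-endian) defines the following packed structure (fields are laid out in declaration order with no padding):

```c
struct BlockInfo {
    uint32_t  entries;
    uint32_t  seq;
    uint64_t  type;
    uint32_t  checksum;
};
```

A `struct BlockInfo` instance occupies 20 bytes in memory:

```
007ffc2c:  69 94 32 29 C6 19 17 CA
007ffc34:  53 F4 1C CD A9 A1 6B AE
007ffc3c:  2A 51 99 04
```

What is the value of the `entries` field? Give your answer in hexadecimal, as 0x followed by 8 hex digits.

`entries` is the first field, at byte offset 0, occupying 4 bytes.
Bytes at offsets 0..3: 69 94 32 29.
Big-endian stores the most-significant byte at the lowest address.
The bytes are already most-significant first: 0x69943229.

0x69943229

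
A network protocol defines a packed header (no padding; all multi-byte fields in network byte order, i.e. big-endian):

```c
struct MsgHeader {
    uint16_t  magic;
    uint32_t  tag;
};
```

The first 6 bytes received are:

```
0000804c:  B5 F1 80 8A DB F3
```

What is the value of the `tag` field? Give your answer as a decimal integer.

2156583923

`tag` follows `magic` (2 bytes), so it starts at byte offset 2 and occupies 4 bytes.
Bytes at offsets 2..5: 80 8A DB F3.
In big-endian order the high byte comes first in memory.
The bytes are already most-significant first: 0x808ADBF3.
0x808ADBF3 = 2156583923.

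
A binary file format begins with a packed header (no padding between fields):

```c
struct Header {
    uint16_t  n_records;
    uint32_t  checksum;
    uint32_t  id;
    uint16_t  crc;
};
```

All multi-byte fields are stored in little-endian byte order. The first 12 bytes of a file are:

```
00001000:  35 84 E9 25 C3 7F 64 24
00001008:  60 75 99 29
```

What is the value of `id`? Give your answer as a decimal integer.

`id` follows `n_records` (2 B), `checksum` (4 B), so it starts at offset 2 + 4 = 6 and occupies 4 bytes.
Bytes at offsets 6..9: 64 24 60 75.
Little-endian: lowest address holds the least-significant byte.
Reassemble most-significant byte first: 75 60 24 64 → 0x75602464.
0x75602464 = 1969235044.

1969235044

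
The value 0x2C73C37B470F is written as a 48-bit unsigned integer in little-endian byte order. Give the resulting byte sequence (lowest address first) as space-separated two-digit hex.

0F 47 7B C3 73 2C

Split into bytes (most-significant first): 2C 73 C3 7B 47 0F.
Little-endian: lowest address holds the least-significant byte.
So at ascending addresses the bytes are 0F 47 7B C3 73 2C.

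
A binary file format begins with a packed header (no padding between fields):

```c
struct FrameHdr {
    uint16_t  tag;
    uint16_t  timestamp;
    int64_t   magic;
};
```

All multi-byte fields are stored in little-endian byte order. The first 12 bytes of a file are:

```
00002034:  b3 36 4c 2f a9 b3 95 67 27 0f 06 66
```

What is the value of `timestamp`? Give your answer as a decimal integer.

`timestamp` follows `tag` (2 bytes), so it starts at byte offset 2 and occupies 2 bytes.
Bytes at offsets 2..3: 4C 2F.
Little-endian: lowest address holds the least-significant byte.
Reassemble most-significant byte first: 2F 4C → 0x2F4C.
0x2F4C = 12108.

12108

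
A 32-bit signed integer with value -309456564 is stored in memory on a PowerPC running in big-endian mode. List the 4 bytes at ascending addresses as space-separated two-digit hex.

Two's complement of -309456564 in 32 bits: 309456564 = 0x1271EEB4; invert → 0xED8E114B; add 1 → 0xED8E114C.
Split into bytes (most-significant first): ED 8E 11 4C.
In big-endian order the high byte comes first in memory.
So the memory order matches the most-significant-first order: ED 8E 11 4C.

ED 8E 11 4C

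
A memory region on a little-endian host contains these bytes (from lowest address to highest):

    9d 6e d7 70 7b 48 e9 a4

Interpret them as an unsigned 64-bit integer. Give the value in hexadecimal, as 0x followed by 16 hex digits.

0xA4E9487B70D76E9D

Little-endian stores the least-significant byte at the lowest address.
Reassemble most-significant byte first: A4 E9 48 7B 70 D7 6E 9D → 0xA4E9487B70D76E9D.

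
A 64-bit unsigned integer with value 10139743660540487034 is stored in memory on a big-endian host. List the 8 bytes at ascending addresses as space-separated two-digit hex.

10139743660540487034 in hexadecimal, padded to 64 bits, is 0x8CB79B22F808E57A.
Split into bytes (most-significant first): 8C B7 9B 22 F8 08 E5 7A.
Big-endian stores the most-significant byte at the lowest address.
So the memory order matches the most-significant-first order: 8C B7 9B 22 F8 08 E5 7A.

8C B7 9B 22 F8 08 E5 7A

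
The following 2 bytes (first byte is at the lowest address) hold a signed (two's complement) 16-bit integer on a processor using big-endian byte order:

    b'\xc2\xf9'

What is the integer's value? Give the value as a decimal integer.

Big-endian stores the most-significant byte at the lowest address.
The bytes are already most-significant first: 0xC2F9.
Top bit is set, so as a signed 16-bit value this is 0xC2F9 − 2^16 = -15623.

-15623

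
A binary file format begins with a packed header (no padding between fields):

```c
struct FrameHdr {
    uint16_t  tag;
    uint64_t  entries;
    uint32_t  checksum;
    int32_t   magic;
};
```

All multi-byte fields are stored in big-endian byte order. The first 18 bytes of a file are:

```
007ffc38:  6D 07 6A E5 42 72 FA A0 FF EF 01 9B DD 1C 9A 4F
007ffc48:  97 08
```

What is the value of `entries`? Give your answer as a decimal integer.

`entries` follows `tag` (2 bytes), so it starts at byte offset 2 and occupies 8 bytes.
Bytes at offsets 2..9: 6A E5 42 72 FA A0 FF EF.
Big-endian stores the most-significant byte at the lowest address.
The bytes are already most-significant first: 0x6AE54272FAA0FFEF.
0x6AE54272FAA0FFEF = 7702635799285661679.

7702635799285661679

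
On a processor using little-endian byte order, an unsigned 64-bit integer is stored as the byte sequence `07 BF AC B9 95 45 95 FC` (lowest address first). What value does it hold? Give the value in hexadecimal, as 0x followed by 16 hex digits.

Little-endian: lowest address holds the least-significant byte.
Reassemble most-significant byte first: FC 95 45 95 B9 AC BF 07 → 0xFC954595B9ACBF07.

0xFC954595B9ACBF07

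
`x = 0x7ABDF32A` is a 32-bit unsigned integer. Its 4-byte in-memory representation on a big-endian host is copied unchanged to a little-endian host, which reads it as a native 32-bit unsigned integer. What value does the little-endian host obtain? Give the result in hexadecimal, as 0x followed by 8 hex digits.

Stored big-endian, the bytes at ascending addresses are 7A BD F3 2A.
Read back as little-endian, the first byte is least significant, giving 0x2AF3BD7A.

0x2AF3BD7A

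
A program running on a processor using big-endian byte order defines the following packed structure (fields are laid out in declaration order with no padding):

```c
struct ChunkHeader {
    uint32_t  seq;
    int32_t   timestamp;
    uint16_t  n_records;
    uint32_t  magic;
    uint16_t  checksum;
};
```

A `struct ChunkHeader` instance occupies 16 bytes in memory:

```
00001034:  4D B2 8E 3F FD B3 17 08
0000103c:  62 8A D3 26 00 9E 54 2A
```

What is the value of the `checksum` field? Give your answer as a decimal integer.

21546

`checksum` follows `seq` (4 B), `timestamp` (4 B), `n_records` (2 B), `magic` (4 B), so it starts at offset 4 + 4 + 2 + 4 = 14 and occupies 2 bytes.
Bytes at offsets 14..15: 54 2A.
In big-endian order the high byte comes first in memory.
The bytes are already most-significant first: 0x542A.
0x542A = 21546.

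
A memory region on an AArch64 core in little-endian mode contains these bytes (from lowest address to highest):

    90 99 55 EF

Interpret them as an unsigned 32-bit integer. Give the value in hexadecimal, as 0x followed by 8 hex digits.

0xEF559990

Little-endian stores the least-significant byte at the lowest address.
Reassemble most-significant byte first: EF 55 99 90 → 0xEF559990.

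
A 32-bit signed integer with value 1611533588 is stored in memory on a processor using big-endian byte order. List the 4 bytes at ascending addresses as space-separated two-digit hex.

1611533588 in hexadecimal, padded to 32 bits, is 0x600E0D14.
Split into bytes (most-significant first): 60 0E 0D 14.
In big-endian order the high byte comes first in memory.
So the memory order matches the most-significant-first order: 60 0E 0D 14.

60 0E 0D 14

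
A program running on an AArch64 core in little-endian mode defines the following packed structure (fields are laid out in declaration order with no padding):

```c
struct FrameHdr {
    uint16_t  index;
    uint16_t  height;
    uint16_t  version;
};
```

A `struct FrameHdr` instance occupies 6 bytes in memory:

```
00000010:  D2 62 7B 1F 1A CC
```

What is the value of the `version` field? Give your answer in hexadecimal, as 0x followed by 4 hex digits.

0xCC1A

`version` follows `index` (2 B), `height` (2 B), so it starts at offset 2 + 2 = 4 and occupies 2 bytes.
Bytes at offsets 4..5: 1A CC.
Little-endian: lowest address holds the least-significant byte.
Reassemble most-significant byte first: CC 1A → 0xCC1A.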